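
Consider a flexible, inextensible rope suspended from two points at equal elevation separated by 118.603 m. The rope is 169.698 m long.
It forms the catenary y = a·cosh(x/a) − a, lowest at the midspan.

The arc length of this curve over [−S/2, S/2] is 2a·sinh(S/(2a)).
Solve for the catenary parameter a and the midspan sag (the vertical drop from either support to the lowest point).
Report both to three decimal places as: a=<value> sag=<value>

seed: a₀ = √(S³/(24(L−S))) = √(118.603³/(24·51.095)) = 36.884907
iter 1: u=1.607744  f(a)=+7.025e+00  f'(a)=-3.556e+00  a ← 36.884907 − (+7.025e+00/-3.556e+00) = 38.860427
iter 2: u=1.526013  f(a)=+6.039e-01  f'(a)=-2.969e+00  a ← 38.860427 − (+6.039e-01/-2.969e+00) = 39.063835
iter 3: u=1.518067  f(a)=+5.389e-03  f'(a)=-2.916e+00  a ← 39.063835 − (+5.389e-03/-2.916e+00) = 39.065683
iter 4: u=1.517995  f(a)=+4.376e-07  f'(a)=-2.915e+00  a ← 39.065683 − (+4.376e-07/-2.915e+00) = 39.065683
iter 5: u=1.517995  f(a)=-2.842e-14  f'(a)=-2.915e+00  a ← 39.065683 − (-2.842e-14/-2.915e+00) = 39.065683
converged: |Δa| < 1e-12 after 5 iterations
sag = a·(cosh(S/(2a)) − 1) = 39.065683·(cosh(1.517995) − 1) = 54.344597
T_max/T_min = cosh(S/(2a)) = 2.391108

a=39.066 sag=54.345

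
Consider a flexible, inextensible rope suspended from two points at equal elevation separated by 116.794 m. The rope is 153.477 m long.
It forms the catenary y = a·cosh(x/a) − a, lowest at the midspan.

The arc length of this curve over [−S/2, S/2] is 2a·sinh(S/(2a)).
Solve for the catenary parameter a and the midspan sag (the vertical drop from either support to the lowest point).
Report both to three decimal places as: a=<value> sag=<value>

a=44.414 sag=44.250

seed: a₀ = √(S³/(24(L−S))) = √(116.794³/(24·36.683)) = 42.539537
iter 1: u=1.372770  f(a)=+3.616e+00  f'(a)=-2.072e+00  a ← 42.539537 − (+3.616e+00/-2.072e+00) = 44.284281
iter 2: u=1.318685  f(a)=+2.343e-01  f'(a)=-1.812e+00  a ← 44.284281 − (+2.343e-01/-1.812e+00) = 44.413637
iter 3: u=1.314844  f(a)=+1.135e-03  f'(a)=-1.794e+00  a ← 44.413637 − (+1.135e-03/-1.794e+00) = 44.414270
iter 4: u=1.314825  f(a)=+2.693e-08  f'(a)=-1.794e+00  a ← 44.414270 − (+2.693e-08/-1.794e+00) = 44.414270
iter 5: u=1.314825  f(a)=+5.684e-14  f'(a)=-1.794e+00  a ← 44.414270 − (+5.684e-14/-1.794e+00) = 44.414270
converged: |Δa| < 1e-12 after 5 iterations
sag = a·(cosh(S/(2a)) − 1) = 44.414270·(cosh(1.314825) − 1) = 44.250406
T_max/T_min = cosh(S/(2a)) = 1.996311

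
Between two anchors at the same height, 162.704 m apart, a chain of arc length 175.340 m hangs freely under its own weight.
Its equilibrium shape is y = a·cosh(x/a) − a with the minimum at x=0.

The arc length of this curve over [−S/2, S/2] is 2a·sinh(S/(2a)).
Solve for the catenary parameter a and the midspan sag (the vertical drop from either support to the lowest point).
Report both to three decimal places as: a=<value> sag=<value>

a=120.540 sag=28.510

seed: a₀ = √(S³/(24(L−S))) = √(162.704³/(24·12.636)) = 119.175482
iter 1: u=0.682624  f(a)=+2.977e-01  f'(a)=-2.221e-01  a ← 119.175482 − (+2.977e-01/-2.221e-01) = 120.515801
iter 2: u=0.675032  f(a)=+5.097e-03  f'(a)=-2.146e-01  a ← 120.515801 − (+5.097e-03/-2.146e-01) = 120.539555
iter 3: u=0.674899  f(a)=+1.552e-06  f'(a)=-2.144e-01  a ← 120.539555 − (+1.552e-06/-2.144e-01) = 120.539562
iter 4: u=0.674899  f(a)=+1.137e-13  f'(a)=-2.144e-01  a ← 120.539562 − (+1.137e-13/-2.144e-01) = 120.539562
converged: |Δa| < 1e-12 after 4 iterations
sag = a·(cosh(S/(2a)) − 1) = 120.539562·(cosh(0.674899) − 1) = 28.510144
T_max/T_min = cosh(S/(2a)) = 1.236521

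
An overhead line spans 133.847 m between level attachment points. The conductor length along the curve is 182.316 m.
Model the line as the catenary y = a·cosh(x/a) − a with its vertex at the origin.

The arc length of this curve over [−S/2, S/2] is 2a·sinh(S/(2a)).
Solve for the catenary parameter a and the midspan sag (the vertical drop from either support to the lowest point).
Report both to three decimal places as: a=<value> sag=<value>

a=47.688 sag=55.190

seed: a₀ = √(S³/(24(L−S))) = √(133.847³/(24·48.469)) = 45.402034
iter 1: u=1.474020  f(a)=+5.546e+00  f'(a)=-2.636e+00  a ← 45.402034 − (+5.546e+00/-2.636e+00) = 47.505703
iter 2: u=1.408747  f(a)=+4.088e-01  f'(a)=-2.261e+00  a ← 47.505703 − (+4.088e-01/-2.261e+00) = 47.686501
iter 3: u=1.403406  f(a)=+2.611e-03  f'(a)=-2.232e+00  a ← 47.686501 − (+2.611e-03/-2.232e+00) = 47.687671
iter 4: u=1.403371  f(a)=+1.080e-07  f'(a)=-2.232e+00  a ← 47.687671 − (+1.080e-07/-2.232e+00) = 47.687671
iter 5: u=1.403371  f(a)=+0.000e+00  f'(a)=-2.232e+00  a ← 47.687671 − (+0.000e+00/-2.232e+00) = 47.687671
converged: |Δa| < 1e-12 after 5 iterations
sag = a·(cosh(S/(2a)) − 1) = 47.687671·(cosh(1.403371) − 1) = 55.190388
T_max/T_min = cosh(S/(2a)) = 2.157330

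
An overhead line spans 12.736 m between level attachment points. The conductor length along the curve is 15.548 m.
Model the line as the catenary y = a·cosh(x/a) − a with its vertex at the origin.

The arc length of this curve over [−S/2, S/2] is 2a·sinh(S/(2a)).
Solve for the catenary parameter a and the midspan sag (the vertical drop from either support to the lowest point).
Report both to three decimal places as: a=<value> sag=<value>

seed: a₀ = √(S³/(24(L−S))) = √(12.736³/(24·2.812)) = 5.532689
iter 1: u=1.150977  f(a)=+1.922e-01  f'(a)=-1.158e+00  a ← 5.532689 − (+1.922e-01/-1.158e+00) = 5.698747
iter 2: u=1.117439  f(a)=+8.995e-03  f'(a)=-1.052e+00  a ← 5.698747 − (+8.995e-03/-1.052e+00) = 5.707300
iter 3: u=1.115764  f(a)=+2.183e-05  f'(a)=-1.047e+00  a ← 5.707300 − (+2.183e-05/-1.047e+00) = 5.707321
iter 4: u=1.115760  f(a)=+1.293e-10  f'(a)=-1.047e+00  a ← 5.707321 − (+1.293e-10/-1.047e+00) = 5.707321
iter 5: u=1.115760  f(a)=+1.776e-15  f'(a)=-1.047e+00  a ← 5.707321 − (+1.776e-15/-1.047e+00) = 5.707321
converged: |Δa| < 1e-12 after 5 iterations
sag = a·(cosh(S/(2a)) − 1) = 5.707321·(cosh(1.115760) − 1) = 3.936775
T_max/T_min = cosh(S/(2a)) = 1.689776

a=5.707 sag=3.937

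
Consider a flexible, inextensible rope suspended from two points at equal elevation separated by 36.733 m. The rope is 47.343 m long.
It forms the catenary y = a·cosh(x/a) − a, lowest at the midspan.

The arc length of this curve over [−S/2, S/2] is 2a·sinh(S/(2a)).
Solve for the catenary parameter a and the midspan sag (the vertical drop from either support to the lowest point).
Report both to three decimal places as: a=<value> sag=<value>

a=14.520 sag=13.250

seed: a₀ = √(S³/(24(L−S))) = √(36.733³/(24·10.610)) = 13.951512
iter 1: u=1.316452  f(a)=+9.582e-01  f'(a)=-1.801e+00  a ← 13.951512 − (+9.582e-01/-1.801e+00) = 14.483450
iter 2: u=1.268103  f(a)=+5.753e-02  f'(a)=-1.591e+00  a ← 14.483450 − (+5.753e-02/-1.591e+00) = 14.519609
iter 3: u=1.264945  f(a)=+2.367e-04  f'(a)=-1.578e+00  a ← 14.519609 − (+2.367e-04/-1.578e+00) = 14.519759
iter 4: u=1.264931  f(a)=+4.041e-09  f'(a)=-1.578e+00  a ← 14.519759 − (+4.041e-09/-1.578e+00) = 14.519759
iter 5: u=1.264931  f(a)=+0.000e+00  f'(a)=-1.578e+00  a ← 14.519759 − (+0.000e+00/-1.578e+00) = 14.519759
converged: |Δa| < 1e-12 after 5 iterations
sag = a·(cosh(S/(2a)) − 1) = 14.519759·(cosh(1.264931) − 1) = 13.250069
T_max/T_min = cosh(S/(2a)) = 1.912554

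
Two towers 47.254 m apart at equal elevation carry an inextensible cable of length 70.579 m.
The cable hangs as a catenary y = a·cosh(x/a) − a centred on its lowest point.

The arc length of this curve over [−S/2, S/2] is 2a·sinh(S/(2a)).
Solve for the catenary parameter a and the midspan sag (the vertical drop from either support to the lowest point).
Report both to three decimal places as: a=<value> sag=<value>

a=14.649 sag=23.560

seed: a₀ = √(S³/(24(L−S))) = √(47.254³/(24·23.325)) = 13.729079
iter 1: u=1.720946  f(a)=+3.708e+00  f'(a)=-4.517e+00  a ← 13.729079 − (+3.708e+00/-4.517e+00) = 14.550004
iter 2: u=1.623848  f(a)=+3.586e-01  f'(a)=-3.682e+00  a ← 14.550004 − (+3.586e-01/-3.682e+00) = 14.647403
iter 3: u=1.613050  f(a)=+4.147e-03  f'(a)=-3.597e+00  a ← 14.647403 − (+4.147e-03/-3.597e+00) = 14.648556
iter 4: u=1.612923  f(a)=+5.688e-07  f'(a)=-3.596e+00  a ← 14.648556 − (+5.688e-07/-3.596e+00) = 14.648556
iter 5: u=1.612923  f(a)=+2.842e-14  f'(a)=-3.596e+00  a ← 14.648556 − (+2.842e-14/-3.596e+00) = 14.648556
converged: |Δa| < 1e-12 after 5 iterations
sag = a·(cosh(S/(2a)) − 1) = 14.648556·(cosh(1.612923) − 1) = 23.560461
T_max/T_min = cosh(S/(2a)) = 2.608381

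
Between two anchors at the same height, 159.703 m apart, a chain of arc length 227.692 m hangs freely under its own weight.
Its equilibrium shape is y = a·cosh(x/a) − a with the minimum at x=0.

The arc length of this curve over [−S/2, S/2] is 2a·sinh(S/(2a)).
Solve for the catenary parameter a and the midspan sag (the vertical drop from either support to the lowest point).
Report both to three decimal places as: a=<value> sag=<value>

seed: a₀ = √(S³/(24(L−S))) = √(159.703³/(24·67.989)) = 49.962558
iter 1: u=1.598227  f(a)=+9.231e+00  f'(a)=-3.483e+00  a ← 49.962558 − (+9.231e+00/-3.483e+00) = 52.612519
iter 2: u=1.517728  f(a)=+7.852e-01  f'(a)=-2.914e+00  a ← 52.612519 − (+7.852e-01/-2.914e+00) = 52.882017
iter 3: u=1.509993  f(a)=+6.850e-03  f'(a)=-2.863e+00  a ← 52.882017 − (+6.850e-03/-2.863e+00) = 52.884409
iter 4: u=1.509925  f(a)=+5.313e-07  f'(a)=-2.863e+00  a ← 52.884409 − (+5.313e-07/-2.863e+00) = 52.884409
iter 5: u=1.509925  f(a)=+0.000e+00  f'(a)=-2.863e+00  a ← 52.884409 − (+0.000e+00/-2.863e+00) = 52.884409
converged: |Δa| < 1e-12 after 5 iterations
sag = a·(cosh(S/(2a)) − 1) = 52.884409·(cosh(1.509925) − 1) = 72.645159
T_max/T_min = cosh(S/(2a)) = 2.373659

a=52.884 sag=72.645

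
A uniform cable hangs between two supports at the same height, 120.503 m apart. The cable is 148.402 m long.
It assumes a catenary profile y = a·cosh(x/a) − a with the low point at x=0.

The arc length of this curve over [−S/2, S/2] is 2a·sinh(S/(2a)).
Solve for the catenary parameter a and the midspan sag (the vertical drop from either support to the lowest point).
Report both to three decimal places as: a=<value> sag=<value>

a=52.809 sag=38.266

seed: a₀ = √(S³/(24(L−S))) = √(120.503³/(24·27.899)) = 51.120707
iter 1: u=1.178612  f(a)=+2.003e+00  f'(a)=-1.251e+00  a ← 51.120707 − (+2.003e+00/-1.251e+00) = 52.722120
iter 2: u=1.142813  f(a)=+9.798e-02  f'(a)=-1.131e+00  a ← 52.722120 − (+9.798e-02/-1.131e+00) = 52.808734
iter 3: u=1.140938  f(a)=+2.611e-04  f'(a)=-1.125e+00  a ← 52.808734 − (+2.611e-04/-1.125e+00) = 52.808966
iter 4: u=1.140933  f(a)=+1.865e-09  f'(a)=-1.125e+00  a ← 52.808966 − (+1.865e-09/-1.125e+00) = 52.808966
iter 5: u=1.140933  f(a)=+0.000e+00  f'(a)=-1.125e+00  a ← 52.808966 − (+0.000e+00/-1.125e+00) = 52.808966
converged: |Δa| < 1e-12 after 5 iterations
sag = a·(cosh(S/(2a)) − 1) = 52.808966·(cosh(1.140933) − 1) = 38.265593
T_max/T_min = cosh(S/(2a)) = 1.724604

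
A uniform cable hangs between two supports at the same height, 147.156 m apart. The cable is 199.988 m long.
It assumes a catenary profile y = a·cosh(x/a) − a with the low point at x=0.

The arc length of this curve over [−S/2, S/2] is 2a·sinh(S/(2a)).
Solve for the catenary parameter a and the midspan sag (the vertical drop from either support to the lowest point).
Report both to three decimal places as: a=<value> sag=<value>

a=52.635 sag=60.366

seed: a₀ = √(S³/(24(L−S))) = √(147.156³/(24·52.832)) = 50.131744
iter 1: u=1.467693  f(a)=+5.991e+00  f'(a)=-2.598e+00  a ← 50.131744 − (+5.991e+00/-2.598e+00) = 52.437679
iter 2: u=1.403151  f(a)=+4.382e-01  f'(a)=-2.231e+00  a ← 52.437679 − (+4.382e-01/-2.231e+00) = 52.634098
iter 3: u=1.397915  f(a)=+2.753e-03  f'(a)=-2.203e+00  a ← 52.634098 − (+2.753e-03/-2.203e+00) = 52.635347
iter 4: u=1.397882  f(a)=+1.101e-07  f'(a)=-2.203e+00  a ← 52.635347 − (+1.101e-07/-2.203e+00) = 52.635347
iter 5: u=1.397882  f(a)=-2.842e-14  f'(a)=-2.203e+00  a ← 52.635347 − (-2.842e-14/-2.203e+00) = 52.635347
converged: |Δa| < 1e-12 after 5 iterations
sag = a·(cosh(S/(2a)) − 1) = 52.635347·(cosh(1.397882) − 1) = 60.365891
T_max/T_min = cosh(S/(2a)) = 2.146870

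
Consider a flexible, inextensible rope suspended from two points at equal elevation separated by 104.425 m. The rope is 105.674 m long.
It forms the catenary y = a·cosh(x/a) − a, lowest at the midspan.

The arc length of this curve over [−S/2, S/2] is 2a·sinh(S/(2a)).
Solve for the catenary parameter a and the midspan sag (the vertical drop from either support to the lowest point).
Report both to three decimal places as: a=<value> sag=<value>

seed: a₀ = √(S³/(24(L−S))) = √(104.425³/(24·1.249)) = 194.903611
iter 1: u=0.267889  f(a)=+4.489e-03  f'(a)=-1.291e-02  a ← 194.903611 − (+4.489e-03/-1.291e-02) = 195.251386
iter 2: u=0.267412  f(a)=+1.204e-05  f'(a)=-1.284e-02  a ← 195.251386 − (+1.204e-05/-1.284e-02) = 195.252324
iter 3: u=0.267410  f(a)=+8.720e-11  f'(a)=-1.284e-02  a ← 195.252324 − (+8.720e-11/-1.284e-02) = 195.252324
iter 4: u=0.267410  f(a)=+0.000e+00  f'(a)=-1.284e-02  a ← 195.252324 − (+0.000e+00/-1.284e-02) = 195.252324
converged: |Δa| < 1e-12 after 4 iterations
sag = a·(cosh(S/(2a)) − 1) = 195.252324·(cosh(0.267410) − 1) = 7.022782
T_max/T_min = cosh(S/(2a)) = 1.035968

a=195.252 sag=7.023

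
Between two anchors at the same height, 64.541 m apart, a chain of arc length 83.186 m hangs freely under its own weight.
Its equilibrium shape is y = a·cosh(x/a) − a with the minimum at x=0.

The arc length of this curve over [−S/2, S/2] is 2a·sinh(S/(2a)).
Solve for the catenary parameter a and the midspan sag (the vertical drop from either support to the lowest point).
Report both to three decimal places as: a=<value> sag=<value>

a=25.510 sag=23.283

seed: a₀ = √(S³/(24(L−S))) = √(64.541³/(24·18.645)) = 24.511321
iter 1: u=1.316555  f(a)=+1.684e+00  f'(a)=-1.802e+00  a ← 24.511321 − (+1.684e+00/-1.802e+00) = 25.446007
iter 2: u=1.268195  f(a)=+1.011e-01  f'(a)=-1.591e+00  a ← 25.446007 − (+1.011e-01/-1.591e+00) = 25.509553
iter 3: u=1.265036  f(a)=+4.161e-04  f'(a)=-1.578e+00  a ← 25.509553 − (+4.161e-04/-1.578e+00) = 25.509816
iter 4: u=1.265023  f(a)=+7.110e-09  f'(a)=-1.578e+00  a ← 25.509816 − (+7.110e-09/-1.578e+00) = 25.509816
iter 5: u=1.265023  f(a)=+0.000e+00  f'(a)=-1.578e+00  a ← 25.509816 − (+0.000e+00/-1.578e+00) = 25.509816
converged: |Δa| < 1e-12 after 5 iterations
sag = a·(cosh(S/(2a)) − 1) = 25.509816·(cosh(1.265023) − 1) = 23.282892
T_max/T_min = cosh(S/(2a)) = 1.912703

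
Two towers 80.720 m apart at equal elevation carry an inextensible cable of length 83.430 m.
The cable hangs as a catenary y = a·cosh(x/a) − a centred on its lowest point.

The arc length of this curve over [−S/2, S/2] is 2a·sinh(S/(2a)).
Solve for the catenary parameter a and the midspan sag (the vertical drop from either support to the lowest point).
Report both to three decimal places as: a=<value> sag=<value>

a=90.375 sag=9.163

seed: a₀ = √(S³/(24(L−S))) = √(80.720³/(24·2.710)) = 89.925211
iter 1: u=0.448817  f(a)=+2.743e-02  f'(a)=-6.150e-02  a ← 89.925211 − (+2.743e-02/-6.150e-02) = 90.371197
iter 2: u=0.446602  f(a)=+2.054e-04  f'(a)=-6.058e-02  a ← 90.371197 − (+2.054e-04/-6.058e-02) = 90.374587
iter 3: u=0.446586  f(a)=+1.171e-08  f'(a)=-6.057e-02  a ← 90.374587 − (+1.171e-08/-6.057e-02) = 90.374587
iter 4: u=0.446586  f(a)=-1.421e-14  f'(a)=-6.057e-02  a ← 90.374587 − (-1.421e-14/-6.057e-02) = 90.374587
converged: |Δa| < 1e-12 after 4 iterations
sag = a·(cosh(S/(2a)) − 1) = 90.374587·(cosh(0.446586) − 1) = 9.162879
T_max/T_min = cosh(S/(2a)) = 1.101388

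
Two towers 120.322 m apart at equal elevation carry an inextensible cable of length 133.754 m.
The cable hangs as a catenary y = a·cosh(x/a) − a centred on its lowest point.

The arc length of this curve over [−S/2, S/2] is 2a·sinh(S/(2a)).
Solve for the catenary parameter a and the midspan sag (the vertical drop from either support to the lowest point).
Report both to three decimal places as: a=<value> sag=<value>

a=74.710 sag=25.560

seed: a₀ = √(S³/(24(L−S))) = √(120.322³/(24·13.432)) = 73.509184
iter 1: u=0.818415  f(a)=+4.571e-01  f'(a)=-3.905e-01  a ← 73.509184 − (+4.571e-01/-3.905e-01) = 74.679619
iter 2: u=0.805588  f(a)=+1.115e-02  f'(a)=-3.717e-01  a ← 74.679619 − (+1.115e-02/-3.717e-01) = 74.709606
iter 3: u=0.805265  f(a)=+6.994e-06  f'(a)=-3.712e-01  a ← 74.709606 − (+6.994e-06/-3.712e-01) = 74.709624
iter 4: u=0.805264  f(a)=+2.785e-12  f'(a)=-3.712e-01  a ← 74.709624 − (+2.785e-12/-3.712e-01) = 74.709624
converged: |Δa| < 1e-12 after 4 iterations
sag = a·(cosh(S/(2a)) − 1) = 74.709624·(cosh(0.805264) − 1) = 25.560317
T_max/T_min = cosh(S/(2a)) = 1.342129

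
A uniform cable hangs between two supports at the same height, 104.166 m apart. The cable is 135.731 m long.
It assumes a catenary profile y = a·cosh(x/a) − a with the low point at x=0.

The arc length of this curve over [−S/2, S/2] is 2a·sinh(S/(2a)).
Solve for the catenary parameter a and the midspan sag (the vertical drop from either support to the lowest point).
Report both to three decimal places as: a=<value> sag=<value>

a=40.272 sag=38.643

seed: a₀ = √(S³/(24(L−S))) = √(104.166³/(24·31.565)) = 38.626065
iter 1: u=1.348390  f(a)=+2.997e+00  f'(a)=-1.952e+00  a ← 38.626065 − (+2.997e+00/-1.952e+00) = 40.161758
iter 2: u=1.296831  f(a)=+1.880e-01  f'(a)=-1.714e+00  a ← 40.161758 − (+1.880e-01/-1.714e+00) = 40.271462
iter 3: u=1.293298  f(a)=+8.493e-04  f'(a)=-1.698e+00  a ← 40.271462 − (+8.493e-04/-1.698e+00) = 40.271962
iter 4: u=1.293282  f(a)=+1.751e-08  f'(a)=-1.698e+00  a ← 40.271962 − (+1.751e-08/-1.698e+00) = 40.271962
iter 5: u=1.293282  f(a)=+5.684e-14  f'(a)=-1.698e+00  a ← 40.271962 − (+5.684e-14/-1.698e+00) = 40.271962
converged: |Δa| < 1e-12 after 5 iterations
sag = a·(cosh(S/(2a)) − 1) = 40.271962·(cosh(1.293282) − 1) = 38.642910
T_max/T_min = cosh(S/(2a)) = 1.959549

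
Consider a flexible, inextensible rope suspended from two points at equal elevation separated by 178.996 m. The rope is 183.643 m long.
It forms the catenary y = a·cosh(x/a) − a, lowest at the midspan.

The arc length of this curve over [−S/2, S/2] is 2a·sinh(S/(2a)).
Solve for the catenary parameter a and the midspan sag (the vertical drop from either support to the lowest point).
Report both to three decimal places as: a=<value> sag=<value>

a=227.641 sag=17.821

seed: a₀ = √(S³/(24(L−S))) = √(178.996³/(24·4.647)) = 226.763438
iter 1: u=0.394676  f(a)=+3.633e-02  f'(a)=-4.163e-02  a ← 226.763438 − (+3.633e-02/-4.163e-02) = 227.636117
iter 2: u=0.393163  f(a)=+2.108e-04  f'(a)=-4.115e-02  a ← 227.636117 − (+2.108e-04/-4.115e-02) = 227.641240
iter 3: u=0.393154  f(a)=+7.188e-09  f'(a)=-4.114e-02  a ← 227.641240 − (+7.188e-09/-4.114e-02) = 227.641240
iter 4: u=0.393154  f(a)=+5.684e-14  f'(a)=-4.114e-02  a ← 227.641240 − (+5.684e-14/-4.114e-02) = 227.641240
converged: |Δa| < 1e-12 after 4 iterations
sag = a·(cosh(S/(2a)) − 1) = 227.641240·(cosh(0.393154) − 1) = 17.821022
T_max/T_min = cosh(S/(2a)) = 1.078286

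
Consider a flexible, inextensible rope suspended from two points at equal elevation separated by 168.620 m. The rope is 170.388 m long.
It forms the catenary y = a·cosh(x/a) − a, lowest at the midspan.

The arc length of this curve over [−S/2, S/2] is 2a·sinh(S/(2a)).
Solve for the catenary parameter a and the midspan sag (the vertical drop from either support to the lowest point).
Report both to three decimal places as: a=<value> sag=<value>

seed: a₀ = √(S³/(24(L−S))) = √(168.620³/(24·1.768)) = 336.137431
iter 1: u=0.250820  f(a)=+5.570e-03  f'(a)=-1.059e-02  a ← 336.137431 − (+5.570e-03/-1.059e-02) = 336.663572
iter 2: u=0.250428  f(a)=+1.310e-05  f'(a)=-1.054e-02  a ← 336.663572 − (+1.310e-05/-1.054e-02) = 336.664816
iter 3: u=0.250427  f(a)=+7.290e-11  f'(a)=-1.054e-02  a ← 336.664816 − (+7.290e-11/-1.054e-02) = 336.664816
iter 4: u=0.250427  f(a)=+0.000e+00  f'(a)=-1.054e-02  a ← 336.664816 − (+0.000e+00/-1.054e-02) = 336.664816
converged: |Δa| < 1e-12 after 4 iterations
sag = a·(cosh(S/(2a)) − 1) = 336.664816·(cosh(0.250427) − 1) = 10.612042
T_max/T_min = cosh(S/(2a)) = 1.031521

a=336.665 sag=10.612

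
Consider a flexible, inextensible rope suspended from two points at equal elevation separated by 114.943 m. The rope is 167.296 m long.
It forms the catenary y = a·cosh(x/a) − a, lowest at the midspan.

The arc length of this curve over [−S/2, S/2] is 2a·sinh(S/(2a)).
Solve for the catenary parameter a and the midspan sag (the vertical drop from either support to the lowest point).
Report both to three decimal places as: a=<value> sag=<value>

seed: a₀ = √(S³/(24(L−S))) = √(114.943³/(24·52.353)) = 34.765412
iter 1: u=1.653123  f(a)=+7.637e+00  f'(a)=-3.919e+00  a ← 34.765412 − (+7.637e+00/-3.919e+00) = 36.713968
iter 2: u=1.565385  f(a)=+6.891e-01  f'(a)=-3.241e+00  a ← 36.713968 − (+6.891e-01/-3.241e+00) = 36.926575
iter 3: u=1.556372  f(a)=+6.840e-03  f'(a)=-3.177e+00  a ← 36.926575 − (+6.840e-03/-3.177e+00) = 36.928728
iter 4: u=1.556282  f(a)=+6.886e-07  f'(a)=-3.177e+00  a ← 36.928728 − (+6.886e-07/-3.177e+00) = 36.928728
iter 5: u=1.556282  f(a)=+5.684e-14  f'(a)=-3.177e+00  a ← 36.928728 − (+5.684e-14/-3.177e+00) = 36.928728
converged: |Δa| < 1e-12 after 5 iterations
sag = a·(cosh(S/(2a)) − 1) = 36.928728·(cosh(1.556282) − 1) = 54.508238
T_max/T_min = cosh(S/(2a)) = 2.476039

a=36.929 sag=54.508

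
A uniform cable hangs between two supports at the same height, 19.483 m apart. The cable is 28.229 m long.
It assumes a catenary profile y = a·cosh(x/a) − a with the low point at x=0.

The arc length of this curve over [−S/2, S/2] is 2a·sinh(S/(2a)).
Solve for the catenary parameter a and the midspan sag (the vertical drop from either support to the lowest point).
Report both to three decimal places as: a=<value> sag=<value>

seed: a₀ = √(S³/(24(L−S))) = √(19.483³/(24·8.746)) = 5.935720
iter 1: u=1.641166  f(a)=+1.256e+00  f'(a)=-3.821e+00  a ← 5.935720 − (+1.256e+00/-3.821e+00) = 6.264506
iter 2: u=1.555031  f(a)=+1.119e-01  f'(a)=-3.168e+00  a ← 6.264506 − (+1.119e-01/-3.168e+00) = 6.299842
iter 3: u=1.546309  f(a)=+1.081e-03  f'(a)=-3.107e+00  a ← 6.299842 − (+1.081e-03/-3.107e+00) = 6.300190
iter 4: u=1.546223  f(a)=+1.029e-07  f'(a)=-3.106e+00  a ← 6.300190 − (+1.029e-07/-3.106e+00) = 6.300190
iter 5: u=1.546223  f(a)=+0.000e+00  f'(a)=-3.106e+00  a ← 6.300190 − (+0.000e+00/-3.106e+00) = 6.300190
converged: |Δa| < 1e-12 after 5 iterations
sag = a·(cosh(S/(2a)) − 1) = 6.300190·(cosh(1.546223) − 1) = 9.156573
T_max/T_min = cosh(S/(2a)) = 2.453380

a=6.300 sag=9.157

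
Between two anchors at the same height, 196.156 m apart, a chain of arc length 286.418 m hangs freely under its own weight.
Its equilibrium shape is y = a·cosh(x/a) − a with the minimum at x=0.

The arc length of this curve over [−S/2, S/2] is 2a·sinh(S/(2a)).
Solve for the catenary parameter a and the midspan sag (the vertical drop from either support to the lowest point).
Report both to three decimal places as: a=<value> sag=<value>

a=62.734 sag=93.613

seed: a₀ = √(S³/(24(L−S))) = √(196.156³/(24·90.262)) = 59.026128
iter 1: u=1.661603  f(a)=+1.331e+01  f'(a)=-3.990e+00  a ← 59.026128 − (+1.331e+01/-3.990e+00) = 62.362025
iter 2: u=1.572720  f(a)=+1.212e+00  f'(a)=-3.294e+00  a ← 62.362025 − (+1.212e+00/-3.294e+00) = 62.729906
iter 3: u=1.563497  f(a)=+1.227e-02  f'(a)=-3.228e+00  a ← 62.729906 − (+1.227e-02/-3.228e+00) = 62.733706
iter 4: u=1.563402  f(a)=+1.284e-06  f'(a)=-3.227e+00  a ← 62.733706 − (+1.284e-06/-3.227e+00) = 62.733706
iter 5: u=1.563402  f(a)=+0.000e+00  f'(a)=-3.227e+00  a ← 62.733706 − (+0.000e+00/-3.227e+00) = 62.733706
converged: |Δa| < 1e-12 after 5 iterations
sag = a·(cosh(S/(2a)) − 1) = 62.733706·(cosh(1.563402) − 1) = 93.613138
T_max/T_min = cosh(S/(2a)) = 2.492230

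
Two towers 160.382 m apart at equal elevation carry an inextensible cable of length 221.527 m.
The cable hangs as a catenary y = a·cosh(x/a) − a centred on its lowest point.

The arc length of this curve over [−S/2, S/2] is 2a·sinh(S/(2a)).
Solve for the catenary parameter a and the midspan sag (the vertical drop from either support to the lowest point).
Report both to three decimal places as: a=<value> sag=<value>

seed: a₀ = √(S³/(24(L−S))) = √(160.382³/(24·61.145)) = 53.020930
iter 1: u=1.512440  f(a)=+7.387e+00  f'(a)=-2.879e+00  a ← 53.020930 − (+7.387e+00/-2.879e+00) = 55.586606
iter 2: u=1.442632  f(a)=+5.700e-01  f'(a)=-2.450e+00  a ← 55.586606 − (+5.700e-01/-2.450e+00) = 55.819229
iter 3: u=1.436620  f(a)=+4.022e-03  f'(a)=-2.416e+00  a ← 55.819229 − (+4.022e-03/-2.416e+00) = 55.820894
iter 4: u=1.436577  f(a)=+2.033e-07  f'(a)=-2.416e+00  a ← 55.820894 − (+2.033e-07/-2.416e+00) = 55.820894
iter 5: u=1.436577  f(a)=+2.842e-14  f'(a)=-2.416e+00  a ← 55.820894 − (+2.842e-14/-2.416e+00) = 55.820894
converged: |Δa| < 1e-12 after 5 iterations
sag = a·(cosh(S/(2a)) − 1) = 55.820894·(cosh(1.436577) − 1) = 68.213477
T_max/T_min = cosh(S/(2a)) = 2.222006

a=55.821 sag=68.213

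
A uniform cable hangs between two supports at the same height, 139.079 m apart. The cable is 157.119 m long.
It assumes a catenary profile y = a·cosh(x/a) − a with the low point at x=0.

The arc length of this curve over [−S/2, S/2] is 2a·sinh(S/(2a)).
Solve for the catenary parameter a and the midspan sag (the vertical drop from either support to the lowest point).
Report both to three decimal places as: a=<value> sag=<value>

a=80.316 sag=32.033

seed: a₀ = √(S³/(24(L−S))) = √(139.079³/(24·18.040)) = 78.825812
iter 1: u=0.882192  f(a)=+7.151e-01  f'(a)=-4.943e-01  a ← 78.825812 − (+7.151e-01/-4.943e-01) = 80.272458
iter 2: u=0.866293  f(a)=+2.016e-02  f'(a)=-4.668e-01  a ← 80.272458 − (+2.016e-02/-4.668e-01) = 80.315647
iter 3: u=0.865828  f(a)=+1.706e-05  f'(a)=-4.660e-01  a ← 80.315647 − (+1.706e-05/-4.660e-01) = 80.315684
iter 4: u=0.865827  f(a)=+1.219e-11  f'(a)=-4.660e-01  a ← 80.315684 − (+1.219e-11/-4.660e-01) = 80.315684
converged: |Δa| < 1e-12 after 4 iterations
sag = a·(cosh(S/(2a)) − 1) = 80.315684·(cosh(0.865827) − 1) = 32.032899
T_max/T_min = cosh(S/(2a)) = 1.398837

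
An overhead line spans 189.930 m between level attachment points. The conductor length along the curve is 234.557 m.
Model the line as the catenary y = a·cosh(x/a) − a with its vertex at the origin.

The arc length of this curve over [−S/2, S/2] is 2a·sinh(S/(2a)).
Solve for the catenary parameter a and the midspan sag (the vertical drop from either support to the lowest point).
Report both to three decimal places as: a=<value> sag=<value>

a=82.660 sag=60.822

seed: a₀ = √(S³/(24(L−S))) = √(189.930³/(24·44.627)) = 79.980826
iter 1: u=1.187347  f(a)=+3.253e+00  f'(a)=-1.281e+00  a ← 79.980826 − (+3.253e+00/-1.281e+00) = 82.519792
iter 2: u=1.150815  f(a)=+1.613e-01  f'(a)=-1.157e+00  a ← 82.519792 − (+1.613e-01/-1.157e+00) = 82.659223
iter 3: u=1.148874  f(a)=+4.426e-04  f'(a)=-1.151e+00  a ← 82.659223 − (+4.426e-04/-1.151e+00) = 82.659608
iter 4: u=1.148868  f(a)=+3.352e-09  f'(a)=-1.151e+00  a ← 82.659608 − (+3.352e-09/-1.151e+00) = 82.659608
iter 5: u=1.148868  f(a)=-2.842e-14  f'(a)=-1.151e+00  a ← 82.659608 − (-2.842e-14/-1.151e+00) = 82.659608
converged: |Δa| < 1e-12 after 5 iterations
sag = a·(cosh(S/(2a)) − 1) = 82.659608·(cosh(1.148868) − 1) = 60.821601
T_max/T_min = cosh(S/(2a)) = 1.735808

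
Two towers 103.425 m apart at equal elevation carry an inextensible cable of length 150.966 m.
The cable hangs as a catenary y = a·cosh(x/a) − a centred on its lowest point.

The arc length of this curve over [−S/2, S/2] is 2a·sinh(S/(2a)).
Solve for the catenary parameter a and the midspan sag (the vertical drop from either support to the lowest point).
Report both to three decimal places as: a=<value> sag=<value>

a=33.093 sag=49.326

seed: a₀ = √(S³/(24(L−S))) = √(103.425³/(24·47.541)) = 31.138559
iter 1: u=1.660722  f(a)=+7.003e+00  f'(a)=-3.983e+00  a ← 31.138559 − (+7.003e+00/-3.983e+00) = 32.896863
iter 2: u=1.571958  f(a)=+6.370e-01  f'(a)=-3.289e+00  a ← 32.896863 − (+6.370e-01/-3.289e+00) = 33.090553
iter 3: u=1.562757  f(a)=+6.434e-03  f'(a)=-3.222e+00  a ← 33.090553 − (+6.434e-03/-3.222e+00) = 33.092550
iter 4: u=1.562663  f(a)=+6.710e-07  f'(a)=-3.222e+00  a ← 33.092550 − (+6.710e-07/-3.222e+00) = 33.092550
iter 5: u=1.562663  f(a)=-2.842e-14  f'(a)=-3.222e+00  a ← 33.092550 − (-2.842e-14/-3.222e+00) = 33.092550
converged: |Δa| < 1e-12 after 5 iterations
sag = a·(cosh(S/(2a)) − 1) = 33.092550·(cosh(1.562663) − 1) = 49.325895
T_max/T_min = cosh(S/(2a)) = 2.490544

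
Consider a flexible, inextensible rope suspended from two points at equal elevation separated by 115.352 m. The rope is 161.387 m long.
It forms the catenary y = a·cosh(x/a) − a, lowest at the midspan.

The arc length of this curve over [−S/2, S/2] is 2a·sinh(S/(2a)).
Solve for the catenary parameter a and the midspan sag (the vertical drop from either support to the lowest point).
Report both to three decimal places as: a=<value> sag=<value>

seed: a₀ = √(S³/(24(L−S))) = √(115.352³/(24·46.035)) = 37.272455
iter 1: u=1.547416  f(a)=+5.836e+00  f'(a)=-3.115e+00  a ← 37.272455 − (+5.836e+00/-3.115e+00) = 39.146374
iter 2: u=1.473342  f(a)=+4.690e-01  f'(a)=-2.632e+00  a ← 39.146374 − (+4.690e-01/-2.632e+00) = 39.324553
iter 3: u=1.466666  f(a)=+3.614e-03  f'(a)=-2.592e+00  a ← 39.324553 − (+3.614e-03/-2.592e+00) = 39.325947
iter 4: u=1.466614  f(a)=+2.182e-07  f'(a)=-2.592e+00  a ← 39.325947 − (+2.182e-07/-2.592e+00) = 39.325948
iter 5: u=1.466614  f(a)=+0.000e+00  f'(a)=-2.592e+00  a ← 39.325948 − (+0.000e+00/-2.592e+00) = 39.325948
converged: |Δa| < 1e-12 after 5 iterations
sag = a·(cosh(S/(2a)) − 1) = 39.325948·(cosh(1.466614) − 1) = 50.440255
T_max/T_min = cosh(S/(2a)) = 2.282620

a=39.326 sag=50.440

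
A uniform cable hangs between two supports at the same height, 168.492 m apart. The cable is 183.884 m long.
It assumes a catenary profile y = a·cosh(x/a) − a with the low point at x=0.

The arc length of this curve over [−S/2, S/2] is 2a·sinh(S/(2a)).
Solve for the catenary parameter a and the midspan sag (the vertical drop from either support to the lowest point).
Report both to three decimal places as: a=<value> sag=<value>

a=115.320 sag=32.166

seed: a₀ = √(S³/(24(L−S))) = √(168.492³/(24·15.392)) = 113.793061
iter 1: u=0.740344  f(a)=+4.274e-01  f'(a)=-2.856e-01  a ← 113.793061 − (+4.274e-01/-2.856e-01) = 115.289214
iter 2: u=0.730736  f(a)=+8.575e-03  f'(a)=-2.743e-01  a ← 115.289214 − (+8.575e-03/-2.743e-01) = 115.320476
iter 3: u=0.730538  f(a)=+3.609e-06  f'(a)=-2.741e-01  a ← 115.320476 − (+3.609e-06/-2.741e-01) = 115.320489
iter 4: u=0.730538  f(a)=+6.537e-13  f'(a)=-2.741e-01  a ← 115.320489 − (+6.537e-13/-2.741e-01) = 115.320489
converged: |Δa| < 1e-12 after 4 iterations
sag = a·(cosh(S/(2a)) − 1) = 115.320489·(cosh(0.730538) − 1) = 32.165600
T_max/T_min = cosh(S/(2a)) = 1.278924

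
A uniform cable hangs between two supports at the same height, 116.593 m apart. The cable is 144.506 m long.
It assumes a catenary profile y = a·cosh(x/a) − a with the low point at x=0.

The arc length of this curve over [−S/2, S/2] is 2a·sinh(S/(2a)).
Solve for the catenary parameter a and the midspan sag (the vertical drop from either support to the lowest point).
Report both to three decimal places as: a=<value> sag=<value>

seed: a₀ = √(S³/(24(L−S))) = √(116.593³/(24·27.913)) = 48.640702
iter 1: u=1.198513  f(a)=+2.075e+00  f'(a)=-1.321e+00  a ← 48.640702 − (+2.075e+00/-1.321e+00) = 50.210939
iter 2: u=1.161032  f(a)=+1.047e-01  f'(a)=-1.191e+00  a ← 50.210939 − (+1.047e-01/-1.191e+00) = 50.298852
iter 3: u=1.159003  f(a)=+2.980e-04  f'(a)=-1.184e+00  a ← 50.298852 − (+2.980e-04/-1.184e+00) = 50.299104
iter 4: u=1.158997  f(a)=+2.430e-09  f'(a)=-1.184e+00  a ← 50.299104 − (+2.430e-09/-1.184e+00) = 50.299104
iter 5: u=1.158997  f(a)=+5.684e-14  f'(a)=-1.184e+00  a ← 50.299104 − (+5.684e-14/-1.184e+00) = 50.299104
converged: |Δa| < 1e-12 after 5 iterations
sag = a·(cosh(S/(2a)) − 1) = 50.299104·(cosh(1.158997) − 1) = 37.737797
T_max/T_min = cosh(S/(2a)) = 1.750268

a=50.299 sag=37.738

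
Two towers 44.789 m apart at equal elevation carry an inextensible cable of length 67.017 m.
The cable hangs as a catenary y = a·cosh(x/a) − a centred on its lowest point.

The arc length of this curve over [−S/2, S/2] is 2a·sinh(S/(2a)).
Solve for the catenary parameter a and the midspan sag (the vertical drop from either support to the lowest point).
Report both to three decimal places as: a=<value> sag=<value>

seed: a₀ = √(S³/(24(L−S))) = √(44.789³/(24·22.228)) = 12.977805
iter 1: u=1.725600  f(a)=+3.554e+00  f'(a)=-4.560e+00  a ← 12.977805 − (+3.554e+00/-4.560e+00) = 13.757154
iter 2: u=1.627844  f(a)=+3.453e-01  f'(a)=-3.714e+00  a ← 13.757154 − (+3.453e-01/-3.714e+00) = 13.850143
iter 3: u=1.616915  f(a)=+4.034e-03  f'(a)=-3.627e+00  a ← 13.850143 − (+4.034e-03/-3.627e+00) = 13.851255
iter 4: u=1.616785  f(a)=+5.650e-07  f'(a)=-3.626e+00  a ← 13.851255 − (+5.650e-07/-3.626e+00) = 13.851255
iter 5: u=1.616785  f(a)=+1.421e-14  f'(a)=-3.626e+00  a ← 13.851255 − (+1.421e-14/-3.626e+00) = 13.851255
converged: |Δa| < 1e-12 after 5 iterations
sag = a·(cosh(S/(2a)) − 1) = 13.851255·(cosh(1.616785) − 1) = 22.407217
T_max/T_min = cosh(S/(2a)) = 2.617703

a=13.851 sag=22.407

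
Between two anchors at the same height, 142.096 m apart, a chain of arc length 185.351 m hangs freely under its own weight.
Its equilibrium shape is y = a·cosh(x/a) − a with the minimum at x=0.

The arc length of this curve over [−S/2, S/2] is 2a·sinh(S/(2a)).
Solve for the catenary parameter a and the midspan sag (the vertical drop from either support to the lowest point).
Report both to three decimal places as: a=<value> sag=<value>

a=54.821 sag=52.855

seed: a₀ = √(S³/(24(L−S))) = √(142.096³/(24·43.255)) = 52.571334
iter 1: u=1.351459  f(a)=+4.126e+00  f'(a)=-1.966e+00  a ← 52.571334 − (+4.126e+00/-1.966e+00) = 54.669749
iter 2: u=1.299585  f(a)=+2.599e-01  f'(a)=-1.726e+00  a ← 54.669749 − (+2.599e-01/-1.726e+00) = 54.820361
iter 3: u=1.296015  f(a)=+1.185e-03  f'(a)=-1.710e+00  a ← 54.820361 − (+1.185e-03/-1.710e+00) = 54.821054
iter 4: u=1.295998  f(a)=+2.486e-08  f'(a)=-1.710e+00  a ← 54.821054 − (+2.486e-08/-1.710e+00) = 54.821054
iter 5: u=1.295998  f(a)=+0.000e+00  f'(a)=-1.710e+00  a ← 54.821054 − (+0.000e+00/-1.710e+00) = 54.821054
converged: |Δa| < 1e-12 after 5 iterations
sag = a·(cosh(S/(2a)) − 1) = 54.821054·(cosh(1.295998) − 1) = 52.854831
T_max/T_min = cosh(S/(2a)) = 1.964134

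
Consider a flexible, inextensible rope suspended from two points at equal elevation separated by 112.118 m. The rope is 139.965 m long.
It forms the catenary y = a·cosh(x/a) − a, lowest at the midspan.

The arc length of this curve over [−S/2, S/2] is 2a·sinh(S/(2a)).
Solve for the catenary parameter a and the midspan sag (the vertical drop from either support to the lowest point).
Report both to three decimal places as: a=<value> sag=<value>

seed: a₀ = √(S³/(24(L−S))) = √(112.118³/(24·27.847)) = 45.921724
iter 1: u=1.220751  f(a)=+2.150e+00  f'(a)=-1.403e+00  a ← 45.921724 − (+2.150e+00/-1.403e+00) = 47.453754
iter 2: u=1.181340  f(a)=+1.123e-01  f'(a)=-1.260e+00  a ← 47.453754 − (+1.123e-01/-1.260e+00) = 47.542846
iter 3: u=1.179126  f(a)=+3.436e-04  f'(a)=-1.253e+00  a ← 47.542846 − (+3.436e-04/-1.253e+00) = 47.543120
iter 4: u=1.179119  f(a)=+3.239e-09  f'(a)=-1.253e+00  a ← 47.543120 − (+3.239e-09/-1.253e+00) = 47.543120
iter 5: u=1.179119  f(a)=+0.000e+00  f'(a)=-1.253e+00  a ← 47.543120 − (+0.000e+00/-1.253e+00) = 47.543120
converged: |Δa| < 1e-12 after 5 iterations
sag = a·(cosh(S/(2a)) − 1) = 47.543120·(cosh(1.179119) − 1) = 37.061245
T_max/T_min = cosh(S/(2a)) = 1.779529

a=47.543 sag=37.061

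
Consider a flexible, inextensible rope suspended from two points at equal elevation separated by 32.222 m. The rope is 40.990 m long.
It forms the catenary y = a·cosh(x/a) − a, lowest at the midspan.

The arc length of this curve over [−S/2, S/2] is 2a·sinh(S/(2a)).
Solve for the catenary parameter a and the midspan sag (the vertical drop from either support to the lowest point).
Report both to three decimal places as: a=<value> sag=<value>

seed: a₀ = √(S³/(24(L−S))) = √(32.222³/(24·8.768)) = 12.608774
iter 1: u=1.277761  f(a)=+7.442e-01  f'(a)=-1.631e+00  a ← 12.608774 − (+7.442e-01/-1.631e+00) = 13.064937
iter 2: u=1.233148  f(a)=+4.229e-02  f'(a)=-1.451e+00  a ← 13.064937 − (+4.229e-02/-1.451e+00) = 13.094089
iter 3: u=1.230403  f(a)=+1.548e-04  f'(a)=-1.440e+00  a ← 13.094089 − (+1.548e-04/-1.440e+00) = 13.094196
iter 4: u=1.230392  f(a)=+2.091e-09  f'(a)=-1.440e+00  a ← 13.094196 − (+2.091e-09/-1.440e+00) = 13.094196
iter 5: u=1.230392  f(a)=+0.000e+00  f'(a)=-1.440e+00  a ← 13.094196 − (+0.000e+00/-1.440e+00) = 13.094196
converged: |Δa| < 1e-12 after 5 iterations
sag = a·(cosh(S/(2a)) − 1) = 13.094196·(cosh(1.230392) − 1) = 11.226638
T_max/T_min = cosh(S/(2a)) = 1.857375

a=13.094 sag=11.227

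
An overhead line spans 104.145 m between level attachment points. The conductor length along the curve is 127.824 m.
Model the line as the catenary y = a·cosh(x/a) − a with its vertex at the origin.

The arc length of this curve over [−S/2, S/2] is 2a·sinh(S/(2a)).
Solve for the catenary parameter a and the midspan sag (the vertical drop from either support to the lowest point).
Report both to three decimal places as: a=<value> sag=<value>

seed: a₀ = √(S³/(24(L−S))) = √(104.145³/(24·23.679)) = 44.583108
iter 1: u=1.167987  f(a)=+1.669e+00  f'(a)=-1.214e+00  a ← 44.583108 − (+1.669e+00/-1.214e+00) = 45.957132
iter 2: u=1.133067  f(a)=+8.025e-02  f'(a)=-1.100e+00  a ← 45.957132 − (+8.025e-02/-1.100e+00) = 46.030073
iter 3: u=1.131271  f(a)=+2.063e-04  f'(a)=-1.094e+00  a ← 46.030073 − (+2.063e-04/-1.094e+00) = 46.030262
iter 4: u=1.131267  f(a)=+1.372e-09  f'(a)=-1.094e+00  a ← 46.030262 − (+1.372e-09/-1.094e+00) = 46.030262
iter 5: u=1.131267  f(a)=-2.842e-14  f'(a)=-1.094e+00  a ← 46.030262 − (-2.842e-14/-1.094e+00) = 46.030262
converged: |Δa| < 1e-12 after 5 iterations
sag = a·(cosh(S/(2a)) − 1) = 46.030262·(cosh(1.131267) − 1) = 32.732221
T_max/T_min = cosh(S/(2a)) = 1.711102

a=46.030 sag=32.732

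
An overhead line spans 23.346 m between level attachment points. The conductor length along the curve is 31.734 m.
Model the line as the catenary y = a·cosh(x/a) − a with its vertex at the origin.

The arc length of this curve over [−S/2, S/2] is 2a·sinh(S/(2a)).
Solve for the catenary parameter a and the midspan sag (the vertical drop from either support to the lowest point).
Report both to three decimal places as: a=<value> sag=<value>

a=8.348 sag=9.581

seed: a₀ = √(S³/(24(L−S))) = √(23.346³/(24·8.388)) = 7.950307
iter 1: u=1.468245  f(a)=+9.519e-01  f'(a)=-2.601e+00  a ← 7.950307 − (+9.519e-01/-2.601e+00) = 8.316235
iter 2: u=1.403640  f(a)=+6.967e-02  f'(a)=-2.233e+00  a ← 8.316235 − (+6.967e-02/-2.233e+00) = 8.347429
iter 3: u=1.398395  f(a)=+4.383e-04  f'(a)=-2.205e+00  a ← 8.347429 − (+4.383e-04/-2.205e+00) = 8.347627
iter 4: u=1.398361  f(a)=+1.759e-08  f'(a)=-2.205e+00  a ← 8.347627 − (+1.759e-08/-2.205e+00) = 8.347627
iter 5: u=1.398361  f(a)=-7.105e-15  f'(a)=-2.205e+00  a ← 8.347627 − (-7.105e-15/-2.205e+00) = 8.347627
converged: |Δa| < 1e-12 after 5 iterations
sag = a·(cosh(S/(2a)) − 1) = 8.347627·(cosh(1.398361) − 1) = 9.581248
T_max/T_min = cosh(S/(2a)) = 2.147781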